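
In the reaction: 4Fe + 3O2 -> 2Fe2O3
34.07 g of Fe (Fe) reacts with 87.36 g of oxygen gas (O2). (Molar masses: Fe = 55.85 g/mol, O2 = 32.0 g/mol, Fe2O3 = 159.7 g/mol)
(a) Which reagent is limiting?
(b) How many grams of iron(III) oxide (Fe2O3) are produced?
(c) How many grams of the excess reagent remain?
(a) Fe, (b) 48.71 g, (c) 72.72 g

Moles of Fe = 34.07 g ÷ 55.85 g/mol = 0.610027 mol
Moles of O2 = 87.36 g ÷ 32.0 g/mol = 2.73 mol
Moles ÷ coefficient: Fe: 0.610027/4 = 0.1525, O2: 2.73/3 = 0.91
(a) Fe has the smaller value, so Fe is the limiting reagent.
(b) Moles of Fe2O3 = 0.610027 mol Fe × (2/4) = 0.305013 mol; mass = 0.305013 mol × 159.7 g/mol = 48.71 g
(c) O2 consumed = 0.610027 × (3/4) = 0.45752 mol; remaining = 2.73 − 0.45752 = 2.27248 mol; mass = 2.27248 mol × 32.0 g/mol = 72.72 g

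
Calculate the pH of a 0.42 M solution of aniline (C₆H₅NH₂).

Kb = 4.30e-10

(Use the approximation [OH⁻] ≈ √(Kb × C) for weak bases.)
pH = 9.13

[OH⁻] = √(Kb × C) = √(4.30e-10 × 0.42) = 1.3439e-05. pOH = 4.87, pH = 14 - pOH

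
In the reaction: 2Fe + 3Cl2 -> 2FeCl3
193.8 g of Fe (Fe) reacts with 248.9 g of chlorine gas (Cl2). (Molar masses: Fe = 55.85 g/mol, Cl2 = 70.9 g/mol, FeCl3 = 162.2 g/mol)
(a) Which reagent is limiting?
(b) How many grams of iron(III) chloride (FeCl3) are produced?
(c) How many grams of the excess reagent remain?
(a) Cl2, (b) 379.6 g, (c) 63.09 g

Moles of Fe = 193.8 g ÷ 55.85 g/mol = 3.47001 mol
Moles of Cl2 = 248.9 g ÷ 70.9 g/mol = 3.51058 mol
Moles ÷ coefficient: Fe: 3.47001/2 = 1.735, Cl2: 3.51058/3 = 1.17
(a) Cl2 has the smaller value, so Cl2 is the limiting reagent.
(b) Moles of FeCl3 = 3.51058 mol Cl2 × (2/3) = 2.34039 mol; mass = 2.34039 mol × 162.2 g/mol = 379.6 g
(c) Fe consumed = 3.51058 × (2/3) = 2.34039 mol; remaining = 3.47001 − 2.34039 = 1.12962 mol; mass = 1.12962 mol × 55.85 g/mol = 63.09 g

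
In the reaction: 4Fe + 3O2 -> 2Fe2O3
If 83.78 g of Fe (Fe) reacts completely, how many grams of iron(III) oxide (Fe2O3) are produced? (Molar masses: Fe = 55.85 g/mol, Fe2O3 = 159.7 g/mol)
Moles of Fe = 83.78 g ÷ 55.85 g/mol = 1.50009 mol
Mole ratio: 2 mol Fe2O3 / 4 mol Fe
Moles of Fe2O3 = 1.50009 × (2/4) = 0.750045 mol
Mass of Fe2O3 = 0.750045 mol × 159.7 g/mol = 119.8 g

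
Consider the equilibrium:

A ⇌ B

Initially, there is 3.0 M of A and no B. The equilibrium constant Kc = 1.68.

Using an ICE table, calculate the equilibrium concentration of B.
[B] = 1.881 M

ICE: [A] = 3.0 − x, [B] = x.
Kc = x/(3.0 − x) = 1.68 ⇒ x = 1.68·3.0/(1 + 1.68) = 5.04/2.68 = 1.881.
[B] = x = 1.881 M.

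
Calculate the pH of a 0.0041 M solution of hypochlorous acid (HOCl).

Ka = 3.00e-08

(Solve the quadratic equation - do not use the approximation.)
pH = 4.96

x² + Ka×x - Ka×C = 0. Using quadratic formula: [H⁺] = 1.1076e-05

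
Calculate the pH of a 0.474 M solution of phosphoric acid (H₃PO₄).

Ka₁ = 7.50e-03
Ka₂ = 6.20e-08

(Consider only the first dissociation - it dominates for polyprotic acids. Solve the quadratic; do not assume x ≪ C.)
pH = 1.25

x² + Ka₁·x − Ka₁·C = 0 with Ka₁ = 7.50e-03, C = 0.474.
x = (−Ka₁ + √(Ka₁² + 4·Ka₁·C))/2 = 5.5992e-02 M, so pH = 1.25.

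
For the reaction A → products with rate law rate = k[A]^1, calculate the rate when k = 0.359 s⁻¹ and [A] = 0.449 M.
0.1612 M/s

rate = k·[A]^1 = 0.359·(0.449)^1 = 0.359·0.449 = 0.1612 M/s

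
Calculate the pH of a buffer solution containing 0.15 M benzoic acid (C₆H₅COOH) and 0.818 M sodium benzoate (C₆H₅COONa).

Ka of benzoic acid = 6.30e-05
pH = 4.94

pKa = -log(6.30e-05) = 4.20. pH = pKa + log([A⁻]/[HA]) = 4.20 + log(0.818/0.15)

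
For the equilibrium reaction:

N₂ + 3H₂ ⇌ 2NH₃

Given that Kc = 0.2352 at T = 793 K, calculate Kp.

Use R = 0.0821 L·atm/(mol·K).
K_p = 5.55e-05

Δn = (moles gaseous products) − (moles gaseous reactants) = -2
T = 793 K; RT = 0.0821 × 793 = 65.1053
Kp = Kc·(RT)^Δn = 0.2352 × (65.1053)^-2 = 0.2352 × 0.000235921 = 5.55e-05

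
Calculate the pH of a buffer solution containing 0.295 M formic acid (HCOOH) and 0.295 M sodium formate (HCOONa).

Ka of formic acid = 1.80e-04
pH = 3.74

pKa = -log(1.80e-04) = 3.74. pH = pKa + log([A⁻]/[HA]) = 3.74 + log(0.295/0.295)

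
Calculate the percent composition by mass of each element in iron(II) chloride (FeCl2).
Fe: 44.06%, Cl: 55.94%

Molar mass of FeCl2 = 126.75 g/mol
% Fe = (1 × 55.85) / 126.75 × 100% = 55.85 / 126.75 × 100% = 44.06%
% Cl = (2 × 35.45) / 126.75 × 100% = 70.9 / 126.75 × 100% = 55.94%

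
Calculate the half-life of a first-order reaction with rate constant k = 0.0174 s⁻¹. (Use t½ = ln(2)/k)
39.84 s

t½ = ln(2)/k = 0.6931/0.0174 = 39.84 s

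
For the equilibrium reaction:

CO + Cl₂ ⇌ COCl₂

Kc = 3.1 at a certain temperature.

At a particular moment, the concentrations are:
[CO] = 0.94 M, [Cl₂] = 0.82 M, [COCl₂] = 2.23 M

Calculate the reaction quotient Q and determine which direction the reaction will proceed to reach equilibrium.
Q = 2.893, Q < K, reaction proceeds forward (toward products)

Q = ([COCl₂]) / ([CO] × [Cl₂])
  = ((2.23)) / ((0.94)·(0.82)) = 2.23/0.7708 = 2.893
Since Q = 2.893 < Kc = 3.1, the reaction proceeds forward (toward products) to reach equilibrium.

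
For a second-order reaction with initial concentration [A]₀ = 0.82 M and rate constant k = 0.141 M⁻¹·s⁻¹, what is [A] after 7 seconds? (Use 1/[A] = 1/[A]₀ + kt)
0.4532 M

1/[A] = 1/[A]₀ + k·t = 1/0.82 + (0.141)·(7) = 1.2195 + 0.9870 = 2.2065
[A] = 1/2.2065 = 0.4532 M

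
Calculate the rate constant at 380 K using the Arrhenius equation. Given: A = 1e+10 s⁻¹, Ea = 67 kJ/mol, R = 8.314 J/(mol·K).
6.16e+00 s⁻¹

k = A·exp(-Ea/(R·T)) = 1e+10·exp(-67000/(8.314·380)) = 1e+10·exp(-21.2071) = 1e+10·6.1642e-10 = 6.16e+00 s⁻¹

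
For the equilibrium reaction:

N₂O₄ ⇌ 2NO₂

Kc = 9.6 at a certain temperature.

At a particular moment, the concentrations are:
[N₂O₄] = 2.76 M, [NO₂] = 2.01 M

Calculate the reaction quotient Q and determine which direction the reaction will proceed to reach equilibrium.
Q = 1.464, Q < K, reaction proceeds forward (toward products)

Q = ([NO₂]^2) / ([N₂O₄])
  = ((2.01)^2) / ((2.76)) = 4.0401/2.76 = 1.464
Since Q = 1.464 < Kc = 9.6, the reaction proceeds forward (toward products) to reach equilibrium.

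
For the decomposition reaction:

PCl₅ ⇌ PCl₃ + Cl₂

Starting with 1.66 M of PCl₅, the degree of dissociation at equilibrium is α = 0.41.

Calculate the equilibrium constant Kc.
K_c = 0.4730

x = α·[A]₀ = 0.41 × 1.66 = 0.6806 M dissociated.
At eq: [PCl₅] = 1.66 − 0.6806 = 0.9794 M; [PCl₃] = [Cl₂] = x = 0.6806 M.
Kc = [PCl₃][Cl₂]/[PCl₅] = (0.6806)²/0.9794 = 0.473.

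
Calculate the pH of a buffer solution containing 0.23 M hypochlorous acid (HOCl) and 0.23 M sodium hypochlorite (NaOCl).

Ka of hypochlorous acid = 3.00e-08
pH = 7.52

pKa = -log(3.00e-08) = 7.52. pH = pKa + log([A⁻]/[HA]) = 7.52 + log(0.23/0.23)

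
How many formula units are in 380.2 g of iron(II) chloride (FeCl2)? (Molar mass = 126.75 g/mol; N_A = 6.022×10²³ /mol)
Moles = 380.2 g ÷ 126.75 g/mol = 2.99961 mol
Formula units = 2.99961 mol × 6.022×10²³ /mol = 1.806e+24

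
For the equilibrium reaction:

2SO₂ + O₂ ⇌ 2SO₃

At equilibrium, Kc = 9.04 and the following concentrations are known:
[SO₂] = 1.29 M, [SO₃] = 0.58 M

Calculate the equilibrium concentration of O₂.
[O₂] = 0.0224 M

Kc = ([SO₃]^2) / ([SO₂]^2 × [O₂]) = 9.04
[O₂]^1 = (product terms)/(Kc · other reactant terms) = 0.3364 / (9.04 · 1.6641) = 0.022362
[O₂] = 0.0224 M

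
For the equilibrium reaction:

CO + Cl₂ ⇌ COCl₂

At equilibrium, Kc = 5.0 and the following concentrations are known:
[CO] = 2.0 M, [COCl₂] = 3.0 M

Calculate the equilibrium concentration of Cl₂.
[Cl₂] = 0.3000 M

Kc = ([COCl₂]) / ([CO] × [Cl₂]) = 5.0
[Cl₂]^1 = (product terms)/(Kc · other reactant terms) = 3 / (5.0 · 2) = 0.3
[Cl₂] = 0.3000 M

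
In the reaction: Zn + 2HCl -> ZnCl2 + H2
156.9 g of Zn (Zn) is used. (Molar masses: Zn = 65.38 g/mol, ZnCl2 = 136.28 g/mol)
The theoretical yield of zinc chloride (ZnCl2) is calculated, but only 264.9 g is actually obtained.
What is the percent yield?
Moles of Zn = 156.9 g ÷ 65.38 g/mol = 2.39982 mol
Mole ratio: 1 mol ZnCl2 / 1 mol Zn
Moles of ZnCl2 = 2.39982 × (1/1) = 2.39982 mol
Theoretical yield = 2.39982 mol × 136.28 g/mol = 327.05 g
Actual yield = 264.9 g
Percent yield = (264.9 / 327.05) × 100% = 81.0%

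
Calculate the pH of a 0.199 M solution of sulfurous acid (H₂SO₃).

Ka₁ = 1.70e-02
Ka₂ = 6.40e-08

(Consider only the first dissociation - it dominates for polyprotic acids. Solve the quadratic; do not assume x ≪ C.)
pH = 1.30

x² + Ka₁·x − Ka₁·C = 0 with Ka₁ = 1.70e-02, C = 0.199.
x = (−Ka₁ + √(Ka₁² + 4·Ka₁·C))/2 = 5.0281e-02 M, so pH = 1.30.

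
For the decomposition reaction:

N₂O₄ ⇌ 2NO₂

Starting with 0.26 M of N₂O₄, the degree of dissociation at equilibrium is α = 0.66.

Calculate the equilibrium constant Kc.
K_c = 1.3324

x = α·[A]₀ = 0.66 × 0.26 = 0.1716 M dissociated.
At eq: [N₂O₄] = 0.26 − 0.1716 = 0.0884 M; [NO₂] = 2x = 0.3432 M.
Kc = [NO₂]²/[N₂O₄] = (0.3432)²/0.0884 = 1.332.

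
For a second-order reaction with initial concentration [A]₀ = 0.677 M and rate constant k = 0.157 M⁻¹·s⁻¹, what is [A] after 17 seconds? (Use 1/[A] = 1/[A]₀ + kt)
0.2412 M

1/[A] = 1/[A]₀ + k·t = 1/0.677 + (0.157)·(17) = 1.4771 + 2.6690 = 4.1461
[A] = 1/4.1461 = 0.2412 M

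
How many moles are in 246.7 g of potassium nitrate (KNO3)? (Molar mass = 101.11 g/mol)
Moles = 246.7 g ÷ 101.11 g/mol = 2.44 mol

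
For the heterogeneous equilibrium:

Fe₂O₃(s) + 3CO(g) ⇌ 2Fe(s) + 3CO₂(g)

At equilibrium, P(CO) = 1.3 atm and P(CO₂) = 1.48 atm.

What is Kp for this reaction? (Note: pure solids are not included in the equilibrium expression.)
K_p = 1.476

Solids (Fe₂O₃, Fe) are excluded.
Kp = P(CO₂)³/P(CO)³ = (1.48)³/(1.3)³ = 3.242/2.197 = 1.476.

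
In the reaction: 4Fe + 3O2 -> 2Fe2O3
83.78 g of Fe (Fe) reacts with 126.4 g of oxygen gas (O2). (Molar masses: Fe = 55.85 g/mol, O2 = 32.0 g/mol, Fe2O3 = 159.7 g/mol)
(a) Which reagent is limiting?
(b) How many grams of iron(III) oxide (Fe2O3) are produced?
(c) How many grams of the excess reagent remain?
(a) Fe, (b) 119.8 g, (c) 90.4 g

Moles of Fe = 83.78 g ÷ 55.85 g/mol = 1.50009 mol
Moles of O2 = 126.4 g ÷ 32.0 g/mol = 3.95 mol
Moles ÷ coefficient: Fe: 1.50009/4 = 0.375, O2: 3.95/3 = 1.317
(a) Fe has the smaller value, so Fe is the limiting reagent.
(b) Moles of Fe2O3 = 1.50009 mol Fe × (2/4) = 0.750045 mol; mass = 0.750045 mol × 159.7 g/mol = 119.8 g
(c) O2 consumed = 1.50009 × (3/4) = 1.12507 mol; remaining = 3.95 − 1.12507 = 2.82493 mol; mass = 2.82493 mol × 32.0 g/mol = 90.4 g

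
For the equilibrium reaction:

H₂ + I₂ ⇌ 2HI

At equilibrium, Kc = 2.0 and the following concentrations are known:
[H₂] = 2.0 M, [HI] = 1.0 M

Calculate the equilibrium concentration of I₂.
[I₂] = 0.2500 M

Kc = ([HI]^2) / ([H₂] × [I₂]) = 2.0
[I₂]^1 = (product terms)/(Kc · other reactant terms) = 1 / (2.0 · 2) = 0.25
[I₂] = 0.2500 M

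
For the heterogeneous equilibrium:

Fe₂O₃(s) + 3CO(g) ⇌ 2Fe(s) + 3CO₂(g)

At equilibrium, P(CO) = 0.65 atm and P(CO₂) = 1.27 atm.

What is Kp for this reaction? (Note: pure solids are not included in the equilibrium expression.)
K_p = 7.459

Solids (Fe₂O₃, Fe) are excluded.
Kp = P(CO₂)³/P(CO)³ = (1.27)³/(0.65)³ = 2.048/0.2746 = 7.459.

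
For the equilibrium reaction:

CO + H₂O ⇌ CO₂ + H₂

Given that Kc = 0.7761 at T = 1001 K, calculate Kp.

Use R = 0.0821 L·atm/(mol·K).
K_p = 0.7761

Δn = (moles gaseous products) − (moles gaseous reactants) = 0
T = 1001 K; RT = 0.0821 × 1001 = 82.1821
Kp = Kc·(RT)^Δn = 0.7761 × (82.1821)^0 = 0.7761 × 1 = 0.7761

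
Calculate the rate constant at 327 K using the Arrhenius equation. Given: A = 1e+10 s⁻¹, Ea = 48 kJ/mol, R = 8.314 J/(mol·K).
2.15e+02 s⁻¹

k = A·exp(-Ea/(R·T)) = 1e+10·exp(-48000/(8.314·327)) = 1e+10·exp(-17.6556) = 1e+10·2.1491e-08 = 2.15e+02 s⁻¹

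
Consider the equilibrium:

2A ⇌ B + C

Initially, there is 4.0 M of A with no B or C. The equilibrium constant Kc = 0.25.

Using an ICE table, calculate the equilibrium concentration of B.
[B] = 1.000 M

ICE: [A] = 4.0 − 2x, [B] = [C] = x.
Kc = x²/(4.0 − 2x)² = 0.25 ⇒ √Kc = x/(4.0 − 2x).
x = √0.25·4.0/(1 + 2√0.25) = 0.5·4.0/2 = 1.
[B] = x = 1.000 M.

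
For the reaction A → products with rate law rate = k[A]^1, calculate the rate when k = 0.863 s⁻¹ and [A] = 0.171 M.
0.1476 M/s

rate = k·[A]^1 = 0.863·(0.171)^1 = 0.863·0.171 = 0.1476 M/s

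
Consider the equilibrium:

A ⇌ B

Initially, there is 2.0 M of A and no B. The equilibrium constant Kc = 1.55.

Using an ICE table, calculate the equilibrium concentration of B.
[B] = 1.216 M

ICE: [A] = 2.0 − x, [B] = x.
Kc = x/(2.0 − x) = 1.55 ⇒ x = 1.55·2.0/(1 + 1.55) = 3.1/2.55 = 1.216.
[B] = x = 1.216 M.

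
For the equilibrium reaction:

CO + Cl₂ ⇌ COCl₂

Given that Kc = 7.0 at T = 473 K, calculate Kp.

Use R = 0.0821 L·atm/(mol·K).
K_p = 0.1803

Δn = (moles gaseous products) − (moles gaseous reactants) = -1
T = 473 K; RT = 0.0821 × 473 = 38.8333
Kp = Kc·(RT)^Δn = 7.0 × (38.8333)^-1 = 7.0 × 0.0257511 = 0.1803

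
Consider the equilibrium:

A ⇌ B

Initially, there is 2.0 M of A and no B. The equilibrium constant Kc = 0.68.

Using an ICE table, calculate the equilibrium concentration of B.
[B] = 0.810 M

ICE: [A] = 2.0 − x, [B] = x.
Kc = x/(2.0 − x) = 0.68 ⇒ x = 0.68·2.0/(1 + 0.68) = 1.36/1.68 = 0.8095.
[B] = x = 0.810 M.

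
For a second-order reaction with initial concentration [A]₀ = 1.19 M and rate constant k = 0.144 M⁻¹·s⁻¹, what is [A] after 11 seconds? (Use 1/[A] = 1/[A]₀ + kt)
0.4125 M

1/[A] = 1/[A]₀ + k·t = 1/1.19 + (0.144)·(11) = 0.8403 + 1.5840 = 2.4243
[A] = 1/2.4243 = 0.4125 M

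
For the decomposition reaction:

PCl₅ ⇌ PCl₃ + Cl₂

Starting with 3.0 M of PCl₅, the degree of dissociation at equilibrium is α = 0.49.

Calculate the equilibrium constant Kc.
K_c = 1.4124

x = α·[A]₀ = 0.49 × 3.0 = 1.47 M dissociated.
At eq: [PCl₅] = 3.0 − 1.47 = 1.53 M; [PCl₃] = [Cl₂] = x = 1.47 M.
Kc = [PCl₃][Cl₂]/[PCl₅] = (1.47)²/1.53 = 1.412.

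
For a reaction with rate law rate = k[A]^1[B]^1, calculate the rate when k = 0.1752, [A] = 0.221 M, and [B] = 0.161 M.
0.006234 M/s

rate = k·[A]^1·[B]^1 = 0.1752·(0.221)^1·(0.161)^1 = 0.1752·0.221·0.161 = 0.006234 M/s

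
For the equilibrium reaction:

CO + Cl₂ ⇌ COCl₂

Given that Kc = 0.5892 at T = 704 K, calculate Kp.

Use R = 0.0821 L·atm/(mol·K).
K_p = 0.0102

Δn = (moles gaseous products) − (moles gaseous reactants) = -1
T = 704 K; RT = 0.0821 × 704 = 57.7984
Kp = Kc·(RT)^Δn = 0.5892 × (57.7984)^-1 = 0.5892 × 0.0173015 = 0.0102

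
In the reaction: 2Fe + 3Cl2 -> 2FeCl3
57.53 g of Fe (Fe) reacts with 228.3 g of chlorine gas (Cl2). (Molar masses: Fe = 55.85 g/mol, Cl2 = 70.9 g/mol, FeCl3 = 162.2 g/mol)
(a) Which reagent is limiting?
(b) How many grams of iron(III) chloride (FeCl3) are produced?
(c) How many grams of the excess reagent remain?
(a) Fe, (b) 167.1 g, (c) 118.8 g

Moles of Fe = 57.53 g ÷ 55.85 g/mol = 1.03008 mol
Moles of Cl2 = 228.3 g ÷ 70.9 g/mol = 3.22003 mol
Moles ÷ coefficient: Fe: 1.03008/2 = 0.515, Cl2: 3.22003/3 = 1.073
(a) Fe has the smaller value, so Fe is the limiting reagent.
(b) Moles of FeCl3 = 1.03008 mol Fe × (2/2) = 1.03008 mol; mass = 1.03008 mol × 162.2 g/mol = 167.1 g
(c) Cl2 consumed = 1.03008 × (3/2) = 1.54512 mol; remaining = 3.22003 − 1.54512 = 1.67491 mol; mass = 1.67491 mol × 70.9 g/mol = 118.8 g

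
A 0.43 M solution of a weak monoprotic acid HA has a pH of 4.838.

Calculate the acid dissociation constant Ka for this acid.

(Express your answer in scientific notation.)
K_a = 4.90e-10

[H⁺] = 10^(−pH) = 10^(−4.838) = 1.452e-05 M. For HA ⇌ H⁺ + A⁻, Ka = x²/(C − x) = (1.452e-05)²/(0.43 − 1.452e-05) = 4.90e-10.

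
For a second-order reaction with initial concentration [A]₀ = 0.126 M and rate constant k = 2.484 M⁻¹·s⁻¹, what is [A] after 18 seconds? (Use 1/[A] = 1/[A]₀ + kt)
0.0190 M

1/[A] = 1/[A]₀ + k·t = 1/0.126 + (2.484)·(18) = 7.9365 + 44.7120 = 52.6485
[A] = 1/52.6485 = 0.0190 M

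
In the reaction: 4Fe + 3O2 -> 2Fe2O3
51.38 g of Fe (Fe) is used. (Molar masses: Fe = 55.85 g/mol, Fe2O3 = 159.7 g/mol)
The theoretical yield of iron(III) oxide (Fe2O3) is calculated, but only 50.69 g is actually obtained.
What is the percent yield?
Moles of Fe = 51.38 g ÷ 55.85 g/mol = 0.919964 mol
Mole ratio: 2 mol Fe2O3 / 4 mol Fe
Moles of Fe2O3 = 0.919964 × (2/4) = 0.459982 mol
Theoretical yield = 0.459982 mol × 159.7 g/mol = 73.459 g
Actual yield = 50.69 g
Percent yield = (50.69 / 73.459) × 100% = 69.0%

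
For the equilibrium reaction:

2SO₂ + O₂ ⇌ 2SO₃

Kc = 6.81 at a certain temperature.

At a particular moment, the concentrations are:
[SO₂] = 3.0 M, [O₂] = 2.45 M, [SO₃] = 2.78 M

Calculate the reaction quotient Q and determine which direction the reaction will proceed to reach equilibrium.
Q = 0.350, Q < K, reaction proceeds forward (toward products)

Q = ([SO₃]^2) / ([SO₂]^2 × [O₂])
  = ((2.78)^2) / ((3.0)^2·(2.45)) = 7.7284/22.05 = 0.3505
Since Q = 0.3505 < Kc = 6.81, the reaction proceeds forward (toward products) to reach equilibrium.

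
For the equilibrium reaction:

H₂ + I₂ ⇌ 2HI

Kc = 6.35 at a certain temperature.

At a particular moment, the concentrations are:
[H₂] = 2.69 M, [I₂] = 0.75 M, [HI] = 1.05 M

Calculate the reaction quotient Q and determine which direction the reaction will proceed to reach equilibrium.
Q = 0.546, Q < K, reaction proceeds forward (toward products)

Q = ([HI]^2) / ([H₂] × [I₂])
  = ((1.05)^2) / ((2.69)·(0.75)) = 1.1025/2.0175 = 0.5465
Since Q = 0.5465 < Kc = 6.35, the reaction proceeds forward (toward products) to reach equilibrium.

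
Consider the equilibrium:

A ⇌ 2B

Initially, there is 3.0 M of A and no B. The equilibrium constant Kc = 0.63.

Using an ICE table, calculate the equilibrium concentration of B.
[B] = 1.226 M

ICE: [A] = 3.0 − x, [B] = 2x.
Kc = (2x)²/(3.0 − x) = 0.63 ⇒ 4x² + 0.63x − 1.89 = 0.
x = (−0.63 + √(0.63² + 4·4·1.89))/(2·4) = (−0.63 + √30.637)/8 = 0.61313.
[B] = 2x = 1.226 M.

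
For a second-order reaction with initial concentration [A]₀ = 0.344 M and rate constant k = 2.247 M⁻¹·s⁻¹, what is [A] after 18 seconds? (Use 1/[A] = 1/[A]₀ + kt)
0.0231 M

1/[A] = 1/[A]₀ + k·t = 1/0.344 + (2.247)·(18) = 2.9070 + 40.4460 = 43.3530
[A] = 1/43.3530 = 0.0231 M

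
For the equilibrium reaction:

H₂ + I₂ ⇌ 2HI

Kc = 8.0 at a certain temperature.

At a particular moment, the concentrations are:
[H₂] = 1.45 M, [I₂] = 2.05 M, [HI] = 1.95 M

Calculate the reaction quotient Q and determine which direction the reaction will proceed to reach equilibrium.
Q = 1.279, Q < K, reaction proceeds forward (toward products)

Q = ([HI]^2) / ([H₂] × [I₂])
  = ((1.95)^2) / ((1.45)·(2.05)) = 3.8025/2.9725 = 1.279
Since Q = 1.279 < Kc = 8.0, the reaction proceeds forward (toward products) to reach equilibrium.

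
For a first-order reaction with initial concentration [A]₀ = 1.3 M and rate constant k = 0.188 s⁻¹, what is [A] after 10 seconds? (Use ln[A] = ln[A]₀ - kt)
0.1984 M

ln[A] = ln[A]₀ - k·t = ln(1.3) - (0.188)·(10) = 0.2624 - 1.8800 = -1.6176
[A] = e^(-1.6176) = 0.1984 M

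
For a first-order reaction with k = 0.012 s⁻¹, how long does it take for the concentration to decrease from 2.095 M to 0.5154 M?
116.86 s

From ln[A] = ln[A]₀ - k·t: t = ln([A]₀/[A])/k = ln(2.095/0.5154)/0.012 = ln(4.0648)/0.012 = 1.4024/0.012 = 116.86 s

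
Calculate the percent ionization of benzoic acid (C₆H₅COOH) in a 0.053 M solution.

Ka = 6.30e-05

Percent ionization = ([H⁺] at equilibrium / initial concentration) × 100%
Percent ionization = 3.39%

Let x = [H⁺]. Ka = x²/(C - x) ⇒ x² + (6.30e-05)x - (6.30e-05)(0.053) = 0. x = 1.7961e-03. Percent = (1.7961e-03/0.053) × 100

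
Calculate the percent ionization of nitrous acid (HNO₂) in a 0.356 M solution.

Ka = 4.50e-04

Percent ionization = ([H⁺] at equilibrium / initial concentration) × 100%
Percent ionization = 3.49%

Let x = [H⁺]. Ka = x²/(C - x) ⇒ x² + (4.50e-04)x - (4.50e-04)(0.356) = 0. x = 1.2434e-02. Percent = (1.2434e-02/0.356) × 100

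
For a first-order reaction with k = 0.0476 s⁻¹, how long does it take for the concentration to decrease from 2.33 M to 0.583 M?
29.11 s

From ln[A] = ln[A]₀ - k·t: t = ln([A]₀/[A])/k = ln(2.33/0.583)/0.0476 = ln(3.9966)/0.0476 = 1.3854/0.0476 = 29.11 s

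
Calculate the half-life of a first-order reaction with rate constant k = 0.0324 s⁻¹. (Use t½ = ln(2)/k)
21.39 s

t½ = ln(2)/k = 0.6931/0.0324 = 21.39 s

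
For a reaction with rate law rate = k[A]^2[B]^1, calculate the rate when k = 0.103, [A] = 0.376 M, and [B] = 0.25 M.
0.00364 M/s

rate = k·[A]^2·[B]^1 = 0.103·(0.376)^2·(0.25)^1 = 0.103·0.141376·0.25 = 0.00364 M/s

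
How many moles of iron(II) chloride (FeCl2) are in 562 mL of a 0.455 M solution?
Moles = Molarity × Volume (L)
Moles = 0.455 M × 0.562 L = 0.2557 mol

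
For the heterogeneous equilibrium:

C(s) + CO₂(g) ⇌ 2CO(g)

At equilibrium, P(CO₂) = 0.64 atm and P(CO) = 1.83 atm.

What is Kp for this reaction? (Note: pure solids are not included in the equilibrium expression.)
K_p = 5.233

Solid C is excluded.
Kp = P(CO)²/P(CO₂) = (1.83)²/0.64 = 3.349/0.64 = 5.233.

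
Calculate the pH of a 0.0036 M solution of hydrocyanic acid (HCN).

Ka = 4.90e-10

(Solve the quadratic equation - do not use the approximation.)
pH = 5.88

x² + Ka×x - Ka×C = 0. Using quadratic formula: [H⁺] = 1.3279e-06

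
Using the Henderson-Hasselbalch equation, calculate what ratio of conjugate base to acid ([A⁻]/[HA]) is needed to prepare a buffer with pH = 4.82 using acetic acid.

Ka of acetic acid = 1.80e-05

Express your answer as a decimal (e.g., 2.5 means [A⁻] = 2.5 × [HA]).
[A⁻]/[HA] = 1.189

pKa = −log(1.80e-05) = 4.7447. pH = pKa + log([A⁻]/[HA]). 4.82 = 4.7447 + log(ratio). log(ratio) = 4.82 − 4.7447 = 0.0753. ratio = 10^(0.0753) = 1.189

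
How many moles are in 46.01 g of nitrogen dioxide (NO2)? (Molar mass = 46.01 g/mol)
Moles = 46.01 g ÷ 46.01 g/mol = 1 mol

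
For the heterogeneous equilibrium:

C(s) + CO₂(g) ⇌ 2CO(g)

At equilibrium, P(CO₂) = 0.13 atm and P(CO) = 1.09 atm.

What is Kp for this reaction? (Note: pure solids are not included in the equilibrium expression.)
K_p = 9.139

Solid C is excluded.
Kp = P(CO)²/P(CO₂) = (1.09)²/0.13 = 1.188/0.13 = 9.139.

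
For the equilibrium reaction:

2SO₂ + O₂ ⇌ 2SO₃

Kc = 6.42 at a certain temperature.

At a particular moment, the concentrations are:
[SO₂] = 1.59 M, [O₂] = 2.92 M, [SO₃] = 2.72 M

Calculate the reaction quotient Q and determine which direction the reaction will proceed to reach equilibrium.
Q = 1.002, Q < K, reaction proceeds forward (toward products)

Q = ([SO₃]^2) / ([SO₂]^2 × [O₂])
  = ((2.72)^2) / ((1.59)^2·(2.92)) = 7.3984/7.3821 = 1.002
Since Q = 1.002 < Kc = 6.42, the reaction proceeds forward (toward products) to reach equilibrium.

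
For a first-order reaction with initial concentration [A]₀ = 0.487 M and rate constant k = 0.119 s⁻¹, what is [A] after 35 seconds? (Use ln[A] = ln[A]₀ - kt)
0.0076 M

ln[A] = ln[A]₀ - k·t = ln(0.487) - (0.119)·(35) = -0.7195 - 4.1650 = -4.8845
[A] = e^(-4.8845) = 0.0076 M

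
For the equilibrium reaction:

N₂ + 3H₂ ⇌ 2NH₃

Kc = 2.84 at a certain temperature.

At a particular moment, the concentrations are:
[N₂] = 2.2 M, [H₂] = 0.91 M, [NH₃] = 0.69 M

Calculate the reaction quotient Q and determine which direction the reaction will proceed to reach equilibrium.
Q = 0.287, Q < K, reaction proceeds forward (toward products)

Q = ([NH₃]^2) / ([N₂] × [H₂]^3)
  = ((0.69)^2) / ((2.2)·(0.91)^3) = 0.4761/1.6579 = 0.2872
Since Q = 0.2872 < Kc = 2.84, the reaction proceeds forward (toward products) to reach equilibrium.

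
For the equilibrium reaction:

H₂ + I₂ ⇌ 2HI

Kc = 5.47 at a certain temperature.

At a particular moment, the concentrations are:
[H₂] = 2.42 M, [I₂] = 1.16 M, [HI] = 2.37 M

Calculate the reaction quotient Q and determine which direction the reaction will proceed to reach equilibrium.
Q = 2.001, Q < K, reaction proceeds forward (toward products)

Q = ([HI]^2) / ([H₂] × [I₂])
  = ((2.37)^2) / ((2.42)·(1.16)) = 5.6169/2.8072 = 2.001
Since Q = 2.001 < Kc = 5.47, the reaction proceeds forward (toward products) to reach equilibrium.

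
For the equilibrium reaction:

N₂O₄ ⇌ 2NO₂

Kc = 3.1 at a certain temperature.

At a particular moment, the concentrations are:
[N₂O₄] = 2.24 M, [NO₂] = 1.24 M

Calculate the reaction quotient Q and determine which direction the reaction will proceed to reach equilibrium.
Q = 0.686, Q < K, reaction proceeds forward (toward products)

Q = ([NO₂]^2) / ([N₂O₄])
  = ((1.24)^2) / ((2.24)) = 1.5376/2.24 = 0.6864
Since Q = 0.6864 < Kc = 3.1, the reaction proceeds forward (toward products) to reach equilibrium.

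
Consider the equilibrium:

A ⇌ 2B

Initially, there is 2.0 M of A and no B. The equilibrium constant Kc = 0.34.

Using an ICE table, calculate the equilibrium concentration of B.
[B] = 0.744 M

ICE: [A] = 2.0 − x, [B] = 2x.
Kc = (2x)²/(2.0 − x) = 0.34 ⇒ 4x² + 0.34x − 0.68 = 0.
x = (−0.34 + √(0.34² + 4·4·0.68))/(2·4) = (−0.34 + √10.996)/8 = 0.372.
[B] = 2x = 0.744 M.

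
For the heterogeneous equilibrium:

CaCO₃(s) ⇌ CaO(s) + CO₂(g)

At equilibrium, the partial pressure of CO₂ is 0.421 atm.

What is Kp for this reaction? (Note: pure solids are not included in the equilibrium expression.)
K_p = 0.421

Solids (CaCO₃, CaO) have activity 1 and are excluded.
Kp = P(CO₂) = 0.421.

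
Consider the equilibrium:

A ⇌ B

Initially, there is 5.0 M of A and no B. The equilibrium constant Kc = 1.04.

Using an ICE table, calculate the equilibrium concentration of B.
[B] = 2.549 M

ICE: [A] = 5.0 − x, [B] = x.
Kc = x/(5.0 − x) = 1.04 ⇒ x = 1.04·5.0/(1 + 1.04) = 5.2/2.04 = 2.549.
[B] = x = 2.549 M.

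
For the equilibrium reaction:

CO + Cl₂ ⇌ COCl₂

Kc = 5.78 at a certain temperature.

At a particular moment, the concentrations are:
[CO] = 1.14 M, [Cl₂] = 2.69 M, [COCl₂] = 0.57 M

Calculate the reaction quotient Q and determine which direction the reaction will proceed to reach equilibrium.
Q = 0.186, Q < K, reaction proceeds forward (toward products)

Q = ([COCl₂]) / ([CO] × [Cl₂])
  = ((0.57)) / ((1.14)·(2.69)) = 0.57/3.0666 = 0.1859
Since Q = 0.1859 < Kc = 5.78, the reaction proceeds forward (toward products) to reach equilibrium.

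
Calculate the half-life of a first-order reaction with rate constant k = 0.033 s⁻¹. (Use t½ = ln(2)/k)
21.00 s

t½ = ln(2)/k = 0.6931/0.033 = 21.00 s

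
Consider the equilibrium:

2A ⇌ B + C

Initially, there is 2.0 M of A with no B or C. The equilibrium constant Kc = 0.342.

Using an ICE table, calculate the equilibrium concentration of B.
[B] = 0.539 M

ICE: [A] = 2.0 − 2x, [B] = [C] = x.
Kc = x²/(2.0 − 2x)² = 0.342 ⇒ √Kc = x/(2.0 − 2x).
x = √0.342·2.0/(1 + 2√0.342) = 0.58481·2.0/2.1696 = 0.53909.
[B] = x = 0.539 M.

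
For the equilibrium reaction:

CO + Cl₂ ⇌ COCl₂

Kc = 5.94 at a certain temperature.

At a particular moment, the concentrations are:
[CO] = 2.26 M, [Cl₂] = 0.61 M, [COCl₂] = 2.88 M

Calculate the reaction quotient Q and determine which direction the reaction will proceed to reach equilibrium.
Q = 2.089, Q < K, reaction proceeds forward (toward products)

Q = ([COCl₂]) / ([CO] × [Cl₂])
  = ((2.88)) / ((2.26)·(0.61)) = 2.88/1.3786 = 2.089
Since Q = 2.089 < Kc = 5.94, the reaction proceeds forward (toward products) to reach equilibrium.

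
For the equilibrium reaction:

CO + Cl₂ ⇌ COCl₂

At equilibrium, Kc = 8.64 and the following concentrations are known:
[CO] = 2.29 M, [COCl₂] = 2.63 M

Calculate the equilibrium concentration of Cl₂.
[Cl₂] = 0.1329 M

Kc = ([COCl₂]) / ([CO] × [Cl₂]) = 8.64
[Cl₂]^1 = (product terms)/(Kc · other reactant terms) = 2.63 / (8.64 · 2.29) = 0.13292
[Cl₂] = 0.1329 M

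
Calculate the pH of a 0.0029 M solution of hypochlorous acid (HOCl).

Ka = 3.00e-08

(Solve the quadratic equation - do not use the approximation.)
pH = 5.03

x² + Ka×x - Ka×C = 0. Using quadratic formula: [H⁺] = 9.3124e-06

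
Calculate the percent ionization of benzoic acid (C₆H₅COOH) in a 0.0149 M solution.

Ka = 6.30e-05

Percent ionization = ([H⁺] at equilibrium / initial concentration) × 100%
Percent ionization = 6.29%

Let x = [H⁺]. Ka = x²/(C - x) ⇒ x² + (6.30e-05)x - (6.30e-05)(0.0149) = 0. x = 9.3788e-04. Percent = (9.3788e-04/0.0149) × 100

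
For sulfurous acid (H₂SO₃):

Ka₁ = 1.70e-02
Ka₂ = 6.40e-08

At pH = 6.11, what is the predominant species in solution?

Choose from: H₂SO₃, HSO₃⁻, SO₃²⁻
HSO₃⁻

pKa1 = 1.77, pKa2 = 7.19. Each pKa is the crossover between adjacent species; pH = 6.11 lies in the region where HSO₃⁻ predominates.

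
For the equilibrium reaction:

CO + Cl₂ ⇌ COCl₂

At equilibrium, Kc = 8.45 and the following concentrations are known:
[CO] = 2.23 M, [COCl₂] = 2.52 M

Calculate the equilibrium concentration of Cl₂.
[Cl₂] = 0.1337 M

Kc = ([COCl₂]) / ([CO] × [Cl₂]) = 8.45
[Cl₂]^1 = (product terms)/(Kc · other reactant terms) = 2.52 / (8.45 · 2.23) = 0.13373
[Cl₂] = 0.1337 M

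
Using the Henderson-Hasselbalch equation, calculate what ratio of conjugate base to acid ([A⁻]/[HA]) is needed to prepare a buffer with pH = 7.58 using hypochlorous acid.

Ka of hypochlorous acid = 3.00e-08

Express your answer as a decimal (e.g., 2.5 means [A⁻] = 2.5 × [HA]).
[A⁻]/[HA] = 1.141

pKa = −log(3.00e-08) = 7.5229. pH = pKa + log([A⁻]/[HA]). 7.58 = 7.5229 + log(ratio). log(ratio) = 7.58 − 7.5229 = 0.0571. ratio = 10^(0.0571) = 1.141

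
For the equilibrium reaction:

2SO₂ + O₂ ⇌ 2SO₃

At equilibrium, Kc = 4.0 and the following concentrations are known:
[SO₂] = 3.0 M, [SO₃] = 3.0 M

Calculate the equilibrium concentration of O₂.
[O₂] = 0.2500 M

Kc = ([SO₃]^2) / ([SO₂]^2 × [O₂]) = 4.0
[O₂]^1 = (product terms)/(Kc · other reactant terms) = 9 / (4.0 · 9) = 0.25
[O₂] = 0.2500 M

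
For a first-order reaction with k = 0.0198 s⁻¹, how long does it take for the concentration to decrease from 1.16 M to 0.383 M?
55.97 s

From ln[A] = ln[A]₀ - k·t: t = ln([A]₀/[A])/k = ln(1.16/0.383)/0.0198 = ln(3.0287)/0.0198 = 1.1081/0.0198 = 55.97 s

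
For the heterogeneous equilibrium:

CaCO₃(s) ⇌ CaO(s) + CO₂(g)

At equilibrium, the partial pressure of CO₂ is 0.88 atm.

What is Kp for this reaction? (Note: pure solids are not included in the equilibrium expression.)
K_p = 0.88

Solids (CaCO₃, CaO) have activity 1 and are excluded.
Kp = P(CO₂) = 0.88.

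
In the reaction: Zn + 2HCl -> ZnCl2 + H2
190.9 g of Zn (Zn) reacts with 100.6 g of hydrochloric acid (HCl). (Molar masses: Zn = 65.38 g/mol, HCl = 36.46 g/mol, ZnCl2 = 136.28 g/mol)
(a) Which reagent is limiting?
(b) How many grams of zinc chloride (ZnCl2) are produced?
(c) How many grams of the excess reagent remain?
(a) HCl, (b) 188 g, (c) 100.7 g

Moles of Zn = 190.9 g ÷ 65.38 g/mol = 2.91985 mol
Moles of HCl = 100.6 g ÷ 36.46 g/mol = 2.75919 mol
Moles ÷ coefficient: Zn: 2.91985/1 = 2.92, HCl: 2.75919/2 = 1.38
(a) HCl has the smaller value, so HCl is the limiting reagent.
(b) Moles of ZnCl2 = 2.75919 mol HCl × (1/2) = 1.37959 mol; mass = 1.37959 mol × 136.28 g/mol = 188 g
(c) Zn consumed = 2.75919 × (1/2) = 1.37959 mol; remaining = 2.91985 − 1.37959 = 1.54026 mol; mass = 1.54026 mol × 65.38 g/mol = 100.7 g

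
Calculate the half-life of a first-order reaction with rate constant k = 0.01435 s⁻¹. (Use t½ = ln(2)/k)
48.30 s

t½ = ln(2)/k = 0.6931/0.01435 = 48.30 s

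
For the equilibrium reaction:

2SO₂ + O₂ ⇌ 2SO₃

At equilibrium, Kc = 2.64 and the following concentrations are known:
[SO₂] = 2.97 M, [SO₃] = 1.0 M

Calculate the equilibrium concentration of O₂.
[O₂] = 0.0429 M

Kc = ([SO₃]^2) / ([SO₂]^2 × [O₂]) = 2.64
[O₂]^1 = (product terms)/(Kc · other reactant terms) = 1 / (2.64 · 8.8209) = 0.042942
[O₂] = 0.0429 M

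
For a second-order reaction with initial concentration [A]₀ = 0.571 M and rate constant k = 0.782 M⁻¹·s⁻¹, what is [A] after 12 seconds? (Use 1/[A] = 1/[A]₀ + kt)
0.0898 M

1/[A] = 1/[A]₀ + k·t = 1/0.571 + (0.782)·(12) = 1.7513 + 9.3840 = 11.1353
[A] = 1/11.1353 = 0.0898 M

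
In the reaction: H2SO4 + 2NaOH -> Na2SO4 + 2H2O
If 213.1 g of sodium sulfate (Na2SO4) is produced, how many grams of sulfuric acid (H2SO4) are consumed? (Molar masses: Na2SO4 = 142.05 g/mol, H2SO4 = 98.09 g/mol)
Moles of Na2SO4 = 213.1 g ÷ 142.05 g/mol = 1.50018 mol
Mole ratio: 1 mol H2SO4 / 1 mol Na2SO4
Moles of H2SO4 = 1.50018 × (1/1) = 1.50018 mol
Mass of H2SO4 = 1.50018 mol × 98.09 g/mol = 147.2 g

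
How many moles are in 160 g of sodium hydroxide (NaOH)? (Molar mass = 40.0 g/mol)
Moles = 160 g ÷ 40.0 g/mol = 4 mol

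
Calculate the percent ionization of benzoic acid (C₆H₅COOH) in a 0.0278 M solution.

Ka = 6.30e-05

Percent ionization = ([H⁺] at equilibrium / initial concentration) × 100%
Percent ionization = 4.65%

Let x = [H⁺]. Ka = x²/(C - x) ⇒ x² + (6.30e-05)x - (6.30e-05)(0.0278) = 0. x = 1.2923e-03. Percent = (1.2923e-03/0.0278) × 100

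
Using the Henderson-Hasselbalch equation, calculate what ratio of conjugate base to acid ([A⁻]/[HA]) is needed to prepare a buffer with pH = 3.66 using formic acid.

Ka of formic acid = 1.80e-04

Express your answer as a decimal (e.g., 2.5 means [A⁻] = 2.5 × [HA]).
[A⁻]/[HA] = 0.823

pKa = −log(1.80e-04) = 3.7447. pH = pKa + log([A⁻]/[HA]). 3.66 = 3.7447 + log(ratio). log(ratio) = 3.66 − 3.7447 = -0.0847. ratio = 10^(-0.0847) = 0.823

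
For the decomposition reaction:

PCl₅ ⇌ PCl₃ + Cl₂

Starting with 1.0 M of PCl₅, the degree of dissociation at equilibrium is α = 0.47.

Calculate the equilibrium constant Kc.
K_c = 0.4168

x = α·[A]₀ = 0.47 × 1.0 = 0.47 M dissociated.
At eq: [PCl₅] = 1.0 − 0.47 = 0.53 M; [PCl₃] = [Cl₂] = x = 0.47 M.
Kc = [PCl₃][Cl₂]/[PCl₅] = (0.47)²/0.53 = 0.4168.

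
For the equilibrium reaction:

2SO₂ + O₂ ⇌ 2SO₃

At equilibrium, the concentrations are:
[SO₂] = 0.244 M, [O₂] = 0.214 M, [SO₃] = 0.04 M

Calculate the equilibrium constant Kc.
K_c = 0.1256

Kc = ([SO₃]^2) / ([SO₂]^2 × [O₂])
   = ((0.04)^2) / ((0.244)^2·(0.214))
   = 0.0016 / 0.012741 = 0.1256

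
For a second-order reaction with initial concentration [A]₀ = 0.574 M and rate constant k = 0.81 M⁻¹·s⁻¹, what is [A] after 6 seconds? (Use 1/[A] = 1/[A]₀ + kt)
0.1515 M

1/[A] = 1/[A]₀ + k·t = 1/0.574 + (0.81)·(6) = 1.7422 + 4.8600 = 6.6022
[A] = 1/6.6022 = 0.1515 M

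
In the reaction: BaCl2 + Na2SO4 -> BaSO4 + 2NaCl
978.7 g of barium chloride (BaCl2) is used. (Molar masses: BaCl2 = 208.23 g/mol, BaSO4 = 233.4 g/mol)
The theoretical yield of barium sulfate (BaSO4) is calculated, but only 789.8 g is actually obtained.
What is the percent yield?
Moles of BaCl2 = 978.7 g ÷ 208.23 g/mol = 4.70009 mol
Mole ratio: 1 mol BaSO4 / 1 mol BaCl2
Moles of BaSO4 = 4.70009 × (1/1) = 4.70009 mol
Theoretical yield = 4.70009 mol × 233.4 g/mol = 1097 g
Actual yield = 789.8 g
Percent yield = (789.8 / 1097) × 100% = 72.0%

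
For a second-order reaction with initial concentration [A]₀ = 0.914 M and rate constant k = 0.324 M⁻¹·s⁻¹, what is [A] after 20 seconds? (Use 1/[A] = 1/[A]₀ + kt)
0.1320 M

1/[A] = 1/[A]₀ + k·t = 1/0.914 + (0.324)·(20) = 1.0941 + 6.4800 = 7.5741
[A] = 1/7.5741 = 0.1320 M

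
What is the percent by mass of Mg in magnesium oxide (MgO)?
Mass of Mg in formula = 24.31 × 1 = 24.31 g/mol
Molar mass = 40.31 g/mol
% Mg = (24.31/40.31) × 100% = 60.31%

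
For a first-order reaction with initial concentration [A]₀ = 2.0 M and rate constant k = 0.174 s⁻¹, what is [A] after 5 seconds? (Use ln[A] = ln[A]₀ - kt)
0.8379 M

ln[A] = ln[A]₀ - k·t = ln(2.0) - (0.174)·(5) = 0.6931 - 0.8700 = -0.1769
[A] = e^(-0.1769) = 0.8379 M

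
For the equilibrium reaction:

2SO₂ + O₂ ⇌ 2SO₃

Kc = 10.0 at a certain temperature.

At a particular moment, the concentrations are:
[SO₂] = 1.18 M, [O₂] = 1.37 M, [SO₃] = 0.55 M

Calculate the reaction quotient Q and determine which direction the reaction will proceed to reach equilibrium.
Q = 0.159, Q < K, reaction proceeds forward (toward products)

Q = ([SO₃]^2) / ([SO₂]^2 × [O₂])
  = ((0.55)^2) / ((1.18)^2·(1.37)) = 0.3025/1.9076 = 0.1586
Since Q = 0.1586 < Kc = 10.0, the reaction proceeds forward (toward products) to reach equilibrium.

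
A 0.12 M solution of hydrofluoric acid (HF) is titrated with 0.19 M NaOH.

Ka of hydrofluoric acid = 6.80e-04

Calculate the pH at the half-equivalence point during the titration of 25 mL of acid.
pH = pKa = 3.17

At the half-equivalence point, [HA] = [A⁻], so by Henderson–Hasselbalch pH = pKa + log(1) = pKa.
pKa = −log(6.80e-04) = 3.17.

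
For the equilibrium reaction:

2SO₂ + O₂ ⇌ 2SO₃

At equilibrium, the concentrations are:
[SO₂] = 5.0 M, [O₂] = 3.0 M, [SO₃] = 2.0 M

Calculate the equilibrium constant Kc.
K_c = 0.0533

Kc = ([SO₃]^2) / ([SO₂]^2 × [O₂])
   = ((2.0)^2) / ((5.0)^2·(3.0))
   = 4 / 75 = 0.0533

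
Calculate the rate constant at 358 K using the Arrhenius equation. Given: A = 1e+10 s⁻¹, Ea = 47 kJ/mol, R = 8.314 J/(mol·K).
1.39e+03 s⁻¹

k = A·exp(-Ea/(R·T)) = 1e+10·exp(-47000/(8.314·358)) = 1e+10·exp(-15.7908) = 1e+10·1.3872e-07 = 1.39e+03 s⁻¹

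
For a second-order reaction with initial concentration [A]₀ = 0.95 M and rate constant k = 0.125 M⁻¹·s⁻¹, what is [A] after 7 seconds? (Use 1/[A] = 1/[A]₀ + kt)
0.5188 M

1/[A] = 1/[A]₀ + k·t = 1/0.95 + (0.125)·(7) = 1.0526 + 0.8750 = 1.9276
[A] = 1/1.9276 = 0.5188 M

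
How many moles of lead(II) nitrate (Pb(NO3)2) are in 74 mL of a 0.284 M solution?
Moles = Molarity × Volume (L)
Moles = 0.284 M × 0.074 L = 0.02102 mol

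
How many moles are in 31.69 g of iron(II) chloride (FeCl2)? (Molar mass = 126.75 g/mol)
Moles = 31.69 g ÷ 126.75 g/mol = 0.25 mol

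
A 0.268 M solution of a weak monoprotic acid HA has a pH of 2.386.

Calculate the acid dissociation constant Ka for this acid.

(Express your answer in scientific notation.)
K_a = 6.41e-05

[H⁺] = 10^(−pH) = 10^(−2.386) = 4.111e-03 M. For HA ⇌ H⁺ + A⁻, Ka = x²/(C − x) = (4.111e-03)²/(0.268 − 4.111e-03) = 6.41e-05.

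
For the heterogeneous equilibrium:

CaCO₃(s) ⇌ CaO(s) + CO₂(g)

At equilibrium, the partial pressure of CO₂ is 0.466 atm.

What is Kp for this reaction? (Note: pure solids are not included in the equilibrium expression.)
K_p = 0.466

Solids (CaCO₃, CaO) have activity 1 and are excluded.
Kp = P(CO₂) = 0.466.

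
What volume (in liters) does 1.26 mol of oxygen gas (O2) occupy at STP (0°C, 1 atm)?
At STP, 1 mol of gas occupies 22.4 L
Volume = 1.26 mol × 22.4 L/mol = 28.22 L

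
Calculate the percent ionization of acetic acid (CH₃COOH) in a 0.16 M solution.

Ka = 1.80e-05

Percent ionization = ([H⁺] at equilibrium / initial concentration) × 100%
Percent ionization = 1.06%

Let x = [H⁺]. Ka = x²/(C - x) ⇒ x² + (1.80e-05)x - (1.80e-05)(0.16) = 0. x = 1.6881e-03. Percent = (1.6881e-03/0.16) × 100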